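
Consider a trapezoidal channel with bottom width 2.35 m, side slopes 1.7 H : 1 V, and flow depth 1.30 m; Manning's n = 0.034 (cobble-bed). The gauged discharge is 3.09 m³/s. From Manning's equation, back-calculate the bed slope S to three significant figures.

A = (b + z·y)·y = (2.35 + 1.7×1.30)×1.30 = 5.928 m²
P = b + 2y√(1+z²) = 2.35 + 2×1.30×√(1+1.7²) = 7.478 m
R = A/P = 5.928/7.478 = 0.7927 m
S = (Q·n / (1·A·R^(2/3)))² = (3.09×0.034 / (1×5.928×0.8565))² = 0.0004281

0.000428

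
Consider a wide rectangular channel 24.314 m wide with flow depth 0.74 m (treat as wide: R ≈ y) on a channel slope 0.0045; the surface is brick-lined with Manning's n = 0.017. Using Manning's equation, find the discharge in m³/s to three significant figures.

58.1 m³/s

A = b·y = 24.314 × 0.74 = 17.99 m²
Wide channel: R ≈ y = 0.74 m
Q = (1/n)·A·R^(2/3)·S^(1/2) = (1/0.017) × 17.99 × 0.7400^(2/3) × 0.0045^(1/2) = 58.09 m³/s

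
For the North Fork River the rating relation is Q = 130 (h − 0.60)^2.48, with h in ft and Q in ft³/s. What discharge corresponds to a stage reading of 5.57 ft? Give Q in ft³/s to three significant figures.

6930 ft³/s

Q = 130 × (5.57 − 0.60)^2.48 = 130 × 4.97^2.48 = 6933 ft³/s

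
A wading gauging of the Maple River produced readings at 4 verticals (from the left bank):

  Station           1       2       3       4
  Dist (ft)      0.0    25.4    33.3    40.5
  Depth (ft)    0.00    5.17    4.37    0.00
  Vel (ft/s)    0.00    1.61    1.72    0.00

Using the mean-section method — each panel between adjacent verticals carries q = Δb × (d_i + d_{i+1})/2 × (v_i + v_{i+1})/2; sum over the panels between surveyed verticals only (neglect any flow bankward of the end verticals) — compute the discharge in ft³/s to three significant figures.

129 ft³/s

Panel 1-2: Δb = 25.4 ft, d̄ = (0.00+5.17)/2 = 2.585, v̄ = (0.00+1.61)/2 = 0.805 → q = 25.4×2.585×0.805 = 52.86 ft³/s
Panel 2-3: Δb = 7.9 ft, d̄ = (5.17+4.37)/2 = 4.77, v̄ = (1.61+1.72)/2 = 1.665 → q = 7.9×4.77×1.665 = 62.74 ft³/s
Panel 3-4: Δb = 7.2 ft, d̄ = (4.37+0.00)/2 = 2.185, v̄ = (1.72+0.00)/2 = 0.86 → q = 7.2×2.185×0.86 = 13.53 ft³/s
Q = Σ q = 129.1 ft³/s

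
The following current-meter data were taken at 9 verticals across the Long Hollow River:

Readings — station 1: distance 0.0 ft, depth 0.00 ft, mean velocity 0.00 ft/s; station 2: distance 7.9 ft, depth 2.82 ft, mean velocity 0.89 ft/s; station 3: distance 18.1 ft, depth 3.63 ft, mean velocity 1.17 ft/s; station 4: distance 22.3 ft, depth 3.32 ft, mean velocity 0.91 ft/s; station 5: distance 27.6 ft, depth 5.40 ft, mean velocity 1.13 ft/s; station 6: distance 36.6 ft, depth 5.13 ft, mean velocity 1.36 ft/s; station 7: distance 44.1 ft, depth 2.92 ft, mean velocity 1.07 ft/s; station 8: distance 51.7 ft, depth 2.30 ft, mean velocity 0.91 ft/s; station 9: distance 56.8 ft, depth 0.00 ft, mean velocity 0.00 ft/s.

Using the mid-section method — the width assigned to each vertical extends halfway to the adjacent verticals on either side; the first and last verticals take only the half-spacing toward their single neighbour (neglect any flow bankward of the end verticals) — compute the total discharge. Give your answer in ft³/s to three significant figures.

w_2 = (18.1 − 0.0)/2 = 9.05 ft; q_2 = 0.89 × 2.82 × 9.05 = 22.71 ft³/s
w_3 = (22.3 − 7.9)/2 = 7.2 ft; q_3 = 1.17 × 3.63 × 7.2 = 30.58 ft³/s
w_4 = (27.6 − 18.1)/2 = 4.75 ft; q_4 = 0.91 × 3.32 × 4.75 = 14.35 ft³/s
w_5 = (36.6 − 22.3)/2 = 7.15 ft; q_5 = 1.13 × 5.40 × 7.15 = 43.63 ft³/s
w_6 = (44.1 − 27.6)/2 = 8.25 ft; q_6 = 1.36 × 5.13 × 8.25 = 57.56 ft³/s
w_7 = (51.7 − 36.6)/2 = 7.55 ft; q_7 = 1.07 × 2.92 × 7.55 = 23.59 ft³/s
w_8 = (56.8 − 44.1)/2 = 6.35 ft; q_8 = 0.91 × 2.30 × 6.35 = 13.29 ft³/s
Stations 1, 9 contribute zero (depth or velocity is 0).
Q = Σ qᵢ = 205.7 ft³/s

206 ft³/s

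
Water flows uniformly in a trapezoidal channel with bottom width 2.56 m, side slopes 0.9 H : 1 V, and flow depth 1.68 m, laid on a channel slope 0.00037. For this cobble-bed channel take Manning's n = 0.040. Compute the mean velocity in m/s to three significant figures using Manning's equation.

A = (b + z·y)·y = (2.56 + 0.9×1.68)×1.68 = 6.841 m²
P = b + 2y√(1+z²) = 2.56 + 2×1.68×√(1+0.9²) = 7.080 m
R = A/P = 6.841/7.080 = 0.9662 m
Q = (1/n)·A·R^(2/3)·S^(1/2) = (1/0.040) × 6.841 × 0.9662^(2/3) × 0.00037^(1/2) = 3.215 m³/s
V = Q/A = 3.215/6.841 = 0.4700 m/s

0.470 m/s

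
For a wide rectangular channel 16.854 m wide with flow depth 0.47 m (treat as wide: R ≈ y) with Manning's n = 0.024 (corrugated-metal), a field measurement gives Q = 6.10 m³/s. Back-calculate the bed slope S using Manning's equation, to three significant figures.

0.000935

A = b·y = 16.854 × 0.47 = 7.921 m²
Wide channel: R ≈ y = 0.47 m
S = (Q·n / (1·A·R^(2/3)))² = (6.10×0.024 / (1×7.921×0.6045))² = 0.0009347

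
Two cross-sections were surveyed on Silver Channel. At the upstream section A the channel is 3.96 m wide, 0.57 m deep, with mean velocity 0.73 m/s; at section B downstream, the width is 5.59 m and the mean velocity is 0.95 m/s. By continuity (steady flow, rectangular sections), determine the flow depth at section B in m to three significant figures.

Q = A₁V₁ = (3.96×0.57) × 0.73 = 1.648 m³/s
d₂ = Q/(b₂ V₂) = 1.648/(5.59×0.95) = 0.3103 m

0.310 m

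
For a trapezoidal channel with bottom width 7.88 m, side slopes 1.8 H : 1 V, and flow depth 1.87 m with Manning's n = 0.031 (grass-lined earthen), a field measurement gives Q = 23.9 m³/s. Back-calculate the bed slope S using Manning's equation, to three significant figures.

0.000832

A = (b + z·y)·y = (7.88 + 1.8×1.87)×1.87 = 21.03 m²
P = b + 2y√(1+z²) = 7.88 + 2×1.87×√(1+1.8²) = 15.58 m
R = A/P = 21.03/15.58 = 1.350 m
S = (Q·n / (1·A·R^(2/3)))² = (23.9×0.031 / (1×21.03×1.221))² = 0.0008321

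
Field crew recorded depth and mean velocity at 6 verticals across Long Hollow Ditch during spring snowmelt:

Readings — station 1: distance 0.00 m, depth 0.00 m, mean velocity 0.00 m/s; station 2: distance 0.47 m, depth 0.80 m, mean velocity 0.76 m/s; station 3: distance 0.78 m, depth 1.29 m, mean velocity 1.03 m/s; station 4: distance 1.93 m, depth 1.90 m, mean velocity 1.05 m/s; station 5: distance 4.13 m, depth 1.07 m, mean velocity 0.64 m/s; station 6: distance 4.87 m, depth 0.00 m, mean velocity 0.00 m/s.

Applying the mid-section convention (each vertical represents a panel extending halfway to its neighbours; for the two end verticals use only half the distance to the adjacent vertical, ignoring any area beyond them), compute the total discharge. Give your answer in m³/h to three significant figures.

20000 m³/h

w_2 = (0.78 − 0.00)/2 = 0.39 m; q_2 = 0.76 × 0.80 × 0.39 = 0.2371 m³/s
w_3 = (1.93 − 0.47)/2 = 0.73 m; q_3 = 1.03 × 1.29 × 0.73 = 0.9700 m³/s
w_4 = (4.13 − 0.78)/2 = 1.675 m; q_4 = 1.05 × 1.90 × 1.675 = 3.342 m³/s
w_5 = (4.87 − 1.93)/2 = 1.47 m; q_5 = 0.64 × 1.07 × 1.47 = 1.007 m³/s
Stations 1, 6 contribute zero (depth or velocity is 0).
Q = Σ qᵢ = 5.555 m³/s
= 5.555 × 3600 = 20000 m³/h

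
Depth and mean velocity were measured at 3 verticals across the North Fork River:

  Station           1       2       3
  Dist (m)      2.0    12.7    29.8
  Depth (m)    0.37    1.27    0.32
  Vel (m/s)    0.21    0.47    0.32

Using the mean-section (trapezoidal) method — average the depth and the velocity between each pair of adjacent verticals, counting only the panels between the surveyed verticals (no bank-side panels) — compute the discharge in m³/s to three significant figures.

8.35 m³/s

Panel 1-2: Δb = 10.7 m, d̄ = (0.37+1.27)/2 = 0.82, v̄ = (0.21+0.47)/2 = 0.34 → q = 10.7×0.82×0.34 = 2.983 m³/s
Panel 2-3: Δb = 17.1 m, d̄ = (1.27+0.32)/2 = 0.795, v̄ = (0.47+0.32)/2 = 0.395 → q = 17.1×0.795×0.395 = 5.370 m³/s
Q = Σ q = 8.353 m³/s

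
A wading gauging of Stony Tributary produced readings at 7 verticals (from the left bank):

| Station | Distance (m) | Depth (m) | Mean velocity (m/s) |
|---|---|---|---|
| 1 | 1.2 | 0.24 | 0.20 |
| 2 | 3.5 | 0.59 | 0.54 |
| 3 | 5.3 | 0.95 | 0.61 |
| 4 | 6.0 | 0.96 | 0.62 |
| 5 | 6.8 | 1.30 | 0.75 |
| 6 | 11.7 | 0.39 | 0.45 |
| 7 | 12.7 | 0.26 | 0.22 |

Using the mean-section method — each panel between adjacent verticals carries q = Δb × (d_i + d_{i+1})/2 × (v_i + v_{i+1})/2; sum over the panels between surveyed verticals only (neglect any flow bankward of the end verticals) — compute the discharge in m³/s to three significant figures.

Panel 1-2: Δb = 2.3 m, d̄ = (0.24+0.59)/2 = 0.415, v̄ = (0.20+0.54)/2 = 0.37 → q = 2.3×0.415×0.37 = 0.3532 m³/s
Panel 2-3: Δb = 1.8 m, d̄ = (0.59+0.95)/2 = 0.77, v̄ = (0.54+0.61)/2 = 0.575 → q = 1.8×0.77×0.575 = 0.7970 m³/s
Panel 3-4: Δb = 0.7 m, d̄ = (0.95+0.96)/2 = 0.955, v̄ = (0.61+0.62)/2 = 0.615 → q = 0.7×0.955×0.615 = 0.4111 m³/s
Panel 4-5: Δb = 0.8 m, d̄ = (0.96+1.30)/2 = 1.13, v̄ = (0.62+0.75)/2 = 0.685 → q = 0.8×1.13×0.685 = 0.6192 m³/s
Panel 5-6: Δb = 4.9 m, d̄ = (1.30+0.39)/2 = 0.845, v̄ = (0.75+0.45)/2 = 0.6 → q = 4.9×0.845×0.6 = 2.484 m³/s
Panel 6-7: Δb = 1 m, d̄ = (0.39+0.26)/2 = 0.325, v̄ = (0.45+0.22)/2 = 0.335 → q = 1×0.325×0.335 = 0.1089 m³/s
Q = Σ q = 4.774 m³/s

4.77 m³/s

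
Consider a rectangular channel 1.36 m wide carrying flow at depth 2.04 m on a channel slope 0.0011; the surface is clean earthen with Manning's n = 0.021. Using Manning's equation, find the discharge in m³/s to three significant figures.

2.80 m³/s

A = b·y = 1.36 × 2.04 = 2.774 m²
P = b + 2y = 1.36 + 2×2.04 = 5.440 m
R = A/P = 2.774/5.440 = 0.5100 m
Q = (1/n)·A·R^(2/3)·S^(1/2) = (1/0.021) × 2.774 × 0.5100^(2/3) × 0.0011^(1/2) = 2.797 m³/s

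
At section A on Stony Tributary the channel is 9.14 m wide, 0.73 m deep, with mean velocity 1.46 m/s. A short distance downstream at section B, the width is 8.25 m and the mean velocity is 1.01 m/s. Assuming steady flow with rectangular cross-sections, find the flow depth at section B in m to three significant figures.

Q = A₁V₁ = (9.14×0.73) × 1.46 = 9.741 m³/s
d₂ = Q/(b₂ V₂) = 9.741/(8.25×1.01) = 1.169 m

1.17 m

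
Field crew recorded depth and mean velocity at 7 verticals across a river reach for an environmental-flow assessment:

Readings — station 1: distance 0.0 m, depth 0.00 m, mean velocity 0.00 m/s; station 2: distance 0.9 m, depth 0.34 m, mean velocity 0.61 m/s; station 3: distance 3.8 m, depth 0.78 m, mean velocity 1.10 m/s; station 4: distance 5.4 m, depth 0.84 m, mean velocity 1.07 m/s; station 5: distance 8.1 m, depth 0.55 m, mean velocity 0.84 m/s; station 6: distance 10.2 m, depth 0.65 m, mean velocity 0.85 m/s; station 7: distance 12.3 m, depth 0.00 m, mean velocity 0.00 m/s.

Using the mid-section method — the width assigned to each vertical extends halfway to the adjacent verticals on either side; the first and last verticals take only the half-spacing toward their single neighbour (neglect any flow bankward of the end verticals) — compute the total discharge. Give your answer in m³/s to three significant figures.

w_2 = (3.8 − 0.0)/2 = 1.9 m; q_2 = 0.61 × 0.34 × 1.9 = 0.3941 m³/s
w_3 = (5.4 − 0.9)/2 = 2.25 m; q_3 = 1.10 × 0.78 × 2.25 = 1.931 m³/s
w_4 = (8.1 − 3.8)/2 = 2.15 m; q_4 = 1.07 × 0.84 × 2.15 = 1.932 m³/s
w_5 = (10.2 − 5.4)/2 = 2.4 m; q_5 = 0.84 × 0.55 × 2.4 = 1.109 m³/s
w_6 = (12.3 − 8.1)/2 = 2.1 m; q_6 = 0.85 × 0.65 × 2.1 = 1.160 m³/s
Stations 1, 7 contribute zero (depth or velocity is 0).
Q = Σ qᵢ = 6.526 m³/s

6.53 m³/s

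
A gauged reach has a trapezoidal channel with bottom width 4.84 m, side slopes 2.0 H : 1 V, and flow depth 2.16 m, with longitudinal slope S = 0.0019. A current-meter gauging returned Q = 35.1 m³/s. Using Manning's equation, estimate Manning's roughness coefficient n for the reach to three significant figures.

0.0302

A = (b + z·y)·y = (4.84 + 2.0×2.16)×2.16 = 19.79 m²
P = b + 2y√(1+z²) = 4.84 + 2×2.16×√(1+2.0²) = 14.50 m
R = A/P = 19.79/14.50 = 1.365 m
n = (1/Q)·A·R^(2/3)·S^(1/2) = (1/35.1) × 19.79 × 1.230 × 0.04359 = 0.03023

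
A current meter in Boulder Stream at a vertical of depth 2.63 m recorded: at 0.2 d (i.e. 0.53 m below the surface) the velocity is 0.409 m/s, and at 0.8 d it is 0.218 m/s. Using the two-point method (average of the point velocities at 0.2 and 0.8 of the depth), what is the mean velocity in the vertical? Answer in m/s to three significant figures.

v̄ = (0.409 + 0.218) / 2 = 0.3135 m/s

0.314 m/s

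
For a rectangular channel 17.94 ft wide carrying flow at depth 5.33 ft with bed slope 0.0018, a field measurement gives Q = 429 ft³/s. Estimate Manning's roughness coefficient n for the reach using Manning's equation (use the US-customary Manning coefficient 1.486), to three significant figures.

0.0314

A = b·y = 17.94 × 5.33 = 95.62 ft²
P = b + 2y = 17.94 + 2×5.33 = 28.60 ft
R = A/P = 95.62/28.60 = 3.343 ft
n = (1.486/Q)·A·R^(2/3)·S^(1/2) = (1.486/429) × 95.62 × 2.236 × 0.04243 = 0.03142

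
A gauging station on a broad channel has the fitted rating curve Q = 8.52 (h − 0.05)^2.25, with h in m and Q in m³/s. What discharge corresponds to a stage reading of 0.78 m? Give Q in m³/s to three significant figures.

4.20 m³/s

Q = 8.52 × (0.78 − 0.05)^2.25 = 8.52 × 0.73^2.25 = 4.197 m³/s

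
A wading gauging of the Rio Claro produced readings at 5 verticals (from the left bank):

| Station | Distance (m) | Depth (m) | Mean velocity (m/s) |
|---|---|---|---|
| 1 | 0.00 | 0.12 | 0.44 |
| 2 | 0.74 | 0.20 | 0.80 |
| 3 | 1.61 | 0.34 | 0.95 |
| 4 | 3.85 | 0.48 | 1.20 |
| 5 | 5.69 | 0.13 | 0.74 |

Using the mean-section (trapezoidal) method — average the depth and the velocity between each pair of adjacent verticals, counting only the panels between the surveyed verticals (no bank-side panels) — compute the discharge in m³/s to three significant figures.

1.81 m³/s

Panel 1-2: Δb = 0.74 m, d̄ = (0.12+0.20)/2 = 0.16, v̄ = (0.44+0.80)/2 = 0.62 → q = 0.74×0.16×0.62 = 0.07341 m³/s
Panel 2-3: Δb = 0.87 m, d̄ = (0.20+0.34)/2 = 0.27, v̄ = (0.80+0.95)/2 = 0.875 → q = 0.87×0.27×0.875 = 0.2055 m³/s
Panel 3-4: Δb = 2.24 m, d̄ = (0.34+0.48)/2 = 0.41, v̄ = (0.95+1.20)/2 = 1.075 → q = 2.24×0.41×1.075 = 0.9873 m³/s
Panel 4-5: Δb = 1.84 m, d̄ = (0.48+0.13)/2 = 0.305, v̄ = (1.20+0.74)/2 = 0.97 → q = 1.84×0.305×0.97 = 0.5444 m³/s
Q = Σ q = 1.811 m³/s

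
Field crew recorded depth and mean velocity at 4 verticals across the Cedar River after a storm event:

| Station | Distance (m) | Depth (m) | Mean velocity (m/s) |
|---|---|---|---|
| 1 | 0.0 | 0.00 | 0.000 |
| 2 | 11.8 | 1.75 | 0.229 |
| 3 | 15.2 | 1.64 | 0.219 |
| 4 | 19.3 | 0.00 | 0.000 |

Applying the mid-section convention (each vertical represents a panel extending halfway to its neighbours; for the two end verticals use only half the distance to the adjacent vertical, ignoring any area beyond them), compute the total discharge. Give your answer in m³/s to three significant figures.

4.39 m³/s

w_2 = (15.2 − 0.0)/2 = 7.6 m; q_2 = 0.229 × 1.75 × 7.6 = 3.046 m³/s
w_3 = (19.3 − 11.8)/2 = 3.75 m; q_3 = 0.219 × 1.64 × 3.75 = 1.347 m³/s
Stations 1, 4 contribute zero (depth or velocity is 0).
Q = Σ qᵢ = 4.393 m³/s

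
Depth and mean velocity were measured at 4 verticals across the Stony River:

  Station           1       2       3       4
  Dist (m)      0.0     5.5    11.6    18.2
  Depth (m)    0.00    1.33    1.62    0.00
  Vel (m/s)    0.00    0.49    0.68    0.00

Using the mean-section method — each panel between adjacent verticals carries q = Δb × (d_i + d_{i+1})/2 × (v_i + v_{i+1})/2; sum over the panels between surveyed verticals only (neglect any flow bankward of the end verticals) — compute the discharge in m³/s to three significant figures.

7.98 m³/s

Panel 1-2: Δb = 5.5 m, d̄ = (0.00+1.33)/2 = 0.665, v̄ = (0.00+0.49)/2 = 0.245 → q = 5.5×0.665×0.245 = 0.8961 m³/s
Panel 2-3: Δb = 6.1 m, d̄ = (1.33+1.62)/2 = 1.475, v̄ = (0.49+0.68)/2 = 0.585 → q = 6.1×1.475×0.585 = 5.264 m³/s
Panel 3-4: Δb = 6.6 m, d̄ = (1.62+0.00)/2 = 0.81, v̄ = (0.68+0.00)/2 = 0.34 → q = 6.6×0.81×0.34 = 1.818 m³/s
Q = Σ q = 7.977 m³/s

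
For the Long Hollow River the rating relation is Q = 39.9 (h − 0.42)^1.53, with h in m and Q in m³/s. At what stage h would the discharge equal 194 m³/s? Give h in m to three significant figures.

3.23 m

h − h₀ = (Q/C)^(1/b) = (194/39.9)^(1/1.53) = 2.811 m
h = 0.42 + 2.811 = 3.231 m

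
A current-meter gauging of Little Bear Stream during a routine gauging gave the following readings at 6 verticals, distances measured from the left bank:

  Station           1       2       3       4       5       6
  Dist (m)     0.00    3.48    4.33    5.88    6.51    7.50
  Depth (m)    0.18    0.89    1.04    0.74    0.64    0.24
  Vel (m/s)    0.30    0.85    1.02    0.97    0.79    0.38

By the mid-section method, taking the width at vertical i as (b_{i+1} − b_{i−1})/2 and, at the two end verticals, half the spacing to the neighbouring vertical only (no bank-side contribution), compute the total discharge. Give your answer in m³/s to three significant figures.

4.24 m³/s

w_1 = (3.48 − 0.00)/2 = 1.74 m; q_1 = 0.30 × 0.18 × 1.74 = 0.09396 m³/s
w_2 = (4.33 − 0.00)/2 = 2.165 m; q_2 = 0.85 × 0.89 × 2.165 = 1.638 m³/s
w_3 = (5.88 − 3.48)/2 = 1.2 m; q_3 = 1.02 × 1.04 × 1.2 = 1.273 m³/s
w_4 = (6.51 − 4.33)/2 = 1.09 m; q_4 = 0.97 × 0.74 × 1.09 = 0.7824 m³/s
w_5 = (7.50 − 5.88)/2 = 0.81 m; q_5 = 0.79 × 0.64 × 0.81 = 0.4095 m³/s
w_6 = (7.50 − 6.51)/2 = 0.495 m; q_6 = 0.38 × 0.24 × 0.495 = 0.04514 m³/s
Q = Σ qᵢ = 4.242 m³/s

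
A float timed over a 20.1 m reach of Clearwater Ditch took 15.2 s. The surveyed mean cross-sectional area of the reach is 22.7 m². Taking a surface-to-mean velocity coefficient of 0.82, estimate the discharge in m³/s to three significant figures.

v_surface = L / t̄ = 20.1 / 15.2 = 1.322 m/s
v_mean = 0.82 × 1.322 = 1.084 m/s
Q = A × v_mean = 22.7 × 1.084 = 24.61 m³/s

24.6 m³/s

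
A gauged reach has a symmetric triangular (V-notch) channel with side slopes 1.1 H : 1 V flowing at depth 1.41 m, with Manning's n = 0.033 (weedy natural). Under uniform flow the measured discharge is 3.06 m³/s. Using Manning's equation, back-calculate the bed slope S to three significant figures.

0.00508

A = z·y² = 1.1×1.41² = 2.187 m²
P = 2y√(1+z²) = 2×1.41×√(1+1.1²) = 4.192 m
R = A/P = 2.187/4.192 = 0.5217 m
S = (Q·n / (1·A·R^(2/3)))² = (3.06×0.033 / (1×2.187×0.6480))² = 0.005077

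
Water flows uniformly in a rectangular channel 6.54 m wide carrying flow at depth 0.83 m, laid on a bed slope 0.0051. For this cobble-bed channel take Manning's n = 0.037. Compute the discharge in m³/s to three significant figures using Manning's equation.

A = b·y = 6.54 × 0.83 = 5.428 m²
P = b + 2y = 6.54 + 2×0.83 = 8.200 m
R = A/P = 5.428/8.200 = 0.6620 m
Q = (1/n)·A·R^(2/3)·S^(1/2) = (1/0.037) × 5.428 × 0.6620^(2/3) × 0.0051^(1/2) = 7.958 m³/s

7.96 m³/s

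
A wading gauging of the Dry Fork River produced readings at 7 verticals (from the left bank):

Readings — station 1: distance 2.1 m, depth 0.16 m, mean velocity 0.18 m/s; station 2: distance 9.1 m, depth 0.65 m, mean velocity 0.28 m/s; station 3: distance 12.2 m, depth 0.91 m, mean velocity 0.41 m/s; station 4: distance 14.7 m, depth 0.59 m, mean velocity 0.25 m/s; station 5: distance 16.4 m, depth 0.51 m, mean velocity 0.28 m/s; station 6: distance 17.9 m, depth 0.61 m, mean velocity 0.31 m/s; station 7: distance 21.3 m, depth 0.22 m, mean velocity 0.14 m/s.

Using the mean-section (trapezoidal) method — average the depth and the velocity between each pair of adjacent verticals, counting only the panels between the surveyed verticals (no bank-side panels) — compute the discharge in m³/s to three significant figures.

2.92 m³/s

Panel 1-2: Δb = 7 m, d̄ = (0.16+0.65)/2 = 0.405, v̄ = (0.18+0.28)/2 = 0.23 → q = 7×0.405×0.23 = 0.6521 m³/s
Panel 2-3: Δb = 3.1 m, d̄ = (0.65+0.91)/2 = 0.78, v̄ = (0.28+0.41)/2 = 0.345 → q = 3.1×0.78×0.345 = 0.8342 m³/s
Panel 3-4: Δb = 2.5 m, d̄ = (0.91+0.59)/2 = 0.75, v̄ = (0.41+0.25)/2 = 0.33 → q = 2.5×0.75×0.33 = 0.6188 m³/s
Panel 4-5: Δb = 1.7 m, d̄ = (0.59+0.51)/2 = 0.55, v̄ = (0.25+0.28)/2 = 0.265 → q = 1.7×0.55×0.265 = 0.2478 m³/s
Panel 5-6: Δb = 1.5 m, d̄ = (0.51+0.61)/2 = 0.56, v̄ = (0.28+0.31)/2 = 0.295 → q = 1.5×0.56×0.295 = 0.2478 m³/s
Panel 6-7: Δb = 3.4 m, d̄ = (0.61+0.22)/2 = 0.415, v̄ = (0.31+0.14)/2 = 0.225 → q = 3.4×0.415×0.225 = 0.3175 m³/s
Q = Σ q = 2.918 m³/s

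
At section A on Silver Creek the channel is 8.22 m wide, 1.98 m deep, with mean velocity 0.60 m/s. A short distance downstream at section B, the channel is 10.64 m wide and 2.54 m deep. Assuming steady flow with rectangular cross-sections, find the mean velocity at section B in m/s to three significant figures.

0.361 m/s

Q = A₁V₁ = (8.22×1.98) × 0.60 = 9.765 m³/s
A₂ = 10.64 × 2.54 = 27.03 m²
V₂ = Q/A₂ = 9.765/27.03 = 0.3613 m/s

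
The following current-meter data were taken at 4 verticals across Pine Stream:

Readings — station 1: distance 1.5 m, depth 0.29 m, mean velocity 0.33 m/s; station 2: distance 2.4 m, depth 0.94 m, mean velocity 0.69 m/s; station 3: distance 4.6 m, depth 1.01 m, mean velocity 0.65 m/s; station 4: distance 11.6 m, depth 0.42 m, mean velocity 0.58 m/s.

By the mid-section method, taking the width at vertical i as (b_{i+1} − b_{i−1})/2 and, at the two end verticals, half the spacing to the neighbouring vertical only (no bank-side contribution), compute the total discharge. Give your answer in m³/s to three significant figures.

w_1 = (2.4 − 1.5)/2 = 0.45 m; q_1 = 0.33 × 0.29 × 0.45 = 0.04307 m³/s
w_2 = (4.6 − 1.5)/2 = 1.55 m; q_2 = 0.69 × 0.94 × 1.55 = 1.005 m³/s
w_3 = (11.6 − 2.4)/2 = 4.6 m; q_3 = 0.65 × 1.01 × 4.6 = 3.020 m³/s
w_4 = (11.6 − 4.6)/2 = 3.5 m; q_4 = 0.58 × 0.42 × 3.5 = 0.8526 m³/s
Q = Σ qᵢ = 4.921 m³/s

4.92 m³/s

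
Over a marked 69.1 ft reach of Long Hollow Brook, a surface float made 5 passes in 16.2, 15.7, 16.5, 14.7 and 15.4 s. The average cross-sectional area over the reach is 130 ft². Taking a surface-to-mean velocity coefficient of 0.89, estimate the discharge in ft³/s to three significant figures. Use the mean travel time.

t̄ = (16.2 + 15.7 + 16.5 + 14.7 + 15.4) / 5 = 15.7 s
v_surface = L / t̄ = 69.1 / 15.7 = 4.401 ft/s
v_mean = 0.89 × 4.401 = 3.917 ft/s
Q = A × v_mean = 130 × 3.917 = 509.2 ft³/s

509 ft³/s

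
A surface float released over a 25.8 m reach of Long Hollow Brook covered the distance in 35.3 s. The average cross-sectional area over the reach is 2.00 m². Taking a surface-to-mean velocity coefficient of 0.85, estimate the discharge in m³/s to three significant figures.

1.24 m³/s

v_surface = L / t̄ = 25.8 / 35.3 = 0.7309 m/s
v_mean = 0.85 × 0.7309 = 0.6212 m/s
Q = A × v_mean = 2.00 × 0.6212 = 1.242 m³/s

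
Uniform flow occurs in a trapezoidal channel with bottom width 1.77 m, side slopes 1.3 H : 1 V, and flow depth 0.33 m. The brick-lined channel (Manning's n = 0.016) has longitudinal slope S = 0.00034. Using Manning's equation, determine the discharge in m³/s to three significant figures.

0.336 m³/s

A = (b + z·y)·y = (1.77 + 1.3×0.33)×0.33 = 0.7257 m²
P = b + 2y√(1+z²) = 1.77 + 2×0.33×√(1+1.3²) = 2.852 m
R = A/P = 0.7257/2.852 = 0.2544 m
Q = (1/n)·A·R^(2/3)·S^(1/2) = (1/0.016) × 0.7257 × 0.2544^(2/3) × 0.00034^(1/2) = 0.3358 m³/s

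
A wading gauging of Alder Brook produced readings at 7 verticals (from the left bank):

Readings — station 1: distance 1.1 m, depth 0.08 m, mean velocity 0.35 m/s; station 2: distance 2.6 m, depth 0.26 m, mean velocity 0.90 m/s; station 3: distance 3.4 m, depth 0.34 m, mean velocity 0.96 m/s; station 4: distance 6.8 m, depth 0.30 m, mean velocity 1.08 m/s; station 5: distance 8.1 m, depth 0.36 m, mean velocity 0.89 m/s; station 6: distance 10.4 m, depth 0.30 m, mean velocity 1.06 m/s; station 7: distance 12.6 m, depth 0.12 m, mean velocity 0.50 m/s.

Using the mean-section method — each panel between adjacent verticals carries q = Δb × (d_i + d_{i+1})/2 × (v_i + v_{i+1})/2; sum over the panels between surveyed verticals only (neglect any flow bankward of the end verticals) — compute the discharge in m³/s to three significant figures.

3.02 m³/s

Panel 1-2: Δb = 1.5 m, d̄ = (0.08+0.26)/2 = 0.17, v̄ = (0.35+0.90)/2 = 0.625 → q = 1.5×0.17×0.625 = 0.1594 m³/s
Panel 2-3: Δb = 0.8 m, d̄ = (0.26+0.34)/2 = 0.3, v̄ = (0.90+0.96)/2 = 0.93 → q = 0.8×0.3×0.93 = 0.2232 m³/s
Panel 3-4: Δb = 3.4 m, d̄ = (0.34+0.30)/2 = 0.32, v̄ = (0.96+1.08)/2 = 1.02 → q = 3.4×0.32×1.02 = 1.110 m³/s
Panel 4-5: Δb = 1.3 m, d̄ = (0.30+0.36)/2 = 0.33, v̄ = (1.08+0.89)/2 = 0.985 → q = 1.3×0.33×0.985 = 0.4226 m³/s
Panel 5-6: Δb = 2.3 m, d̄ = (0.36+0.30)/2 = 0.33, v̄ = (0.89+1.06)/2 = 0.975 → q = 2.3×0.33×0.975 = 0.7400 m³/s
Panel 6-7: Δb = 2.2 m, d̄ = (0.30+0.12)/2 = 0.21, v̄ = (1.06+0.50)/2 = 0.78 → q = 2.2×0.21×0.78 = 0.3604 m³/s
Q = Σ q = 3.015 m³/s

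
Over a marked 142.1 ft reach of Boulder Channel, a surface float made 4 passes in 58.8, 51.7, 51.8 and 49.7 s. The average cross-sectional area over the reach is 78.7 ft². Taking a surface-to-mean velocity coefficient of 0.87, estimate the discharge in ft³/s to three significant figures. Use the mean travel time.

t̄ = (58.8 + 51.7 + 51.8 + 49.7) / 4 = 53 s
v_surface = L / t̄ = 142.1 / 53 = 2.681 ft/s
v_mean = 0.87 × 2.681 = 2.333 ft/s
Q = A × v_mean = 78.7 × 2.333 = 183.6 ft³/s

184 ft³/s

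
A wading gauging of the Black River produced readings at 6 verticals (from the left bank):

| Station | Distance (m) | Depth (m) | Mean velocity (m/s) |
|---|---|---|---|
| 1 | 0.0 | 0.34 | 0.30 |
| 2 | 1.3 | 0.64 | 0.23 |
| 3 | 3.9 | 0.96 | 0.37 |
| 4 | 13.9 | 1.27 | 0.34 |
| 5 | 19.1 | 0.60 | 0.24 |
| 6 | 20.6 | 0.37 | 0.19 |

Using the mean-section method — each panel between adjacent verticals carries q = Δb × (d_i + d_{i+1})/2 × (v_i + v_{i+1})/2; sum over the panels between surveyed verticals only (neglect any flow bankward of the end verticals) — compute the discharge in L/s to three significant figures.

Panel 1-2: Δb = 1.3 m, d̄ = (0.34+0.64)/2 = 0.49, v̄ = (0.30+0.23)/2 = 0.265 → q = 1.3×0.49×0.265 = 0.1688 m³/s
Panel 2-3: Δb = 2.6 m, d̄ = (0.64+0.96)/2 = 0.8, v̄ = (0.23+0.37)/2 = 0.3 → q = 2.6×0.8×0.3 = 0.6240 m³/s
Panel 3-4: Δb = 10 m, d̄ = (0.96+1.27)/2 = 1.115, v̄ = (0.37+0.34)/2 = 0.355 → q = 10×1.115×0.355 = 3.958 m³/s
Panel 4-5: Δb = 5.2 m, d̄ = (1.27+0.60)/2 = 0.935, v̄ = (0.34+0.24)/2 = 0.29 → q = 5.2×0.935×0.29 = 1.410 m³/s
Panel 5-6: Δb = 1.5 m, d̄ = (0.60+0.37)/2 = 0.485, v̄ = (0.24+0.19)/2 = 0.215 → q = 1.5×0.485×0.215 = 0.1564 m³/s
Q = Σ q = 6.317 m³/s
= 6.317 × 1000 = 6317 L/s

6320 L/s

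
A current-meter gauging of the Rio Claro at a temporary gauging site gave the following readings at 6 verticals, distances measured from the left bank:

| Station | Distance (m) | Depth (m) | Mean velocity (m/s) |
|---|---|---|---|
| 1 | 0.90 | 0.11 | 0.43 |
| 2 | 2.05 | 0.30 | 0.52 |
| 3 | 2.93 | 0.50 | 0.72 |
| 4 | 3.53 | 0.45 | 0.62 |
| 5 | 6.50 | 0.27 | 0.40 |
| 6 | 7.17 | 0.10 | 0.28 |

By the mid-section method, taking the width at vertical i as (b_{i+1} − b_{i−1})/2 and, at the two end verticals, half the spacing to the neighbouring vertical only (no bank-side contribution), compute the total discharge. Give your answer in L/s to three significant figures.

w_1 = (2.05 − 0.90)/2 = 0.575 m; q_1 = 0.43 × 0.11 × 0.575 = 0.02720 m³/s
w_2 = (2.93 − 0.90)/2 = 1.015 m; q_2 = 0.52 × 0.30 × 1.015 = 0.1583 m³/s
w_3 = (3.53 − 2.05)/2 = 0.74 m; q_3 = 0.72 × 0.50 × 0.74 = 0.2664 m³/s
w_4 = (6.50 − 2.93)/2 = 1.785 m; q_4 = 0.62 × 0.45 × 1.785 = 0.4980 m³/s
w_5 = (7.17 − 3.53)/2 = 1.82 m; q_5 = 0.40 × 0.27 × 1.82 = 0.1966 m³/s
w_6 = (7.17 − 6.50)/2 = 0.335 m; q_6 = 0.28 × 0.10 × 0.335 = 0.009380 m³/s
Q = Σ qᵢ = 1.156 m³/s
= 1.156 × 1000 = 1156 L/s

1160 L/s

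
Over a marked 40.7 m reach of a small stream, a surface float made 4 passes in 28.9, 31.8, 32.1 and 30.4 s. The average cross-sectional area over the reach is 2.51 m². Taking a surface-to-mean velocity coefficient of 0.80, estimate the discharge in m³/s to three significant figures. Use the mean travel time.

t̄ = (28.9 + 31.8 + 32.1 + 30.4) / 4 = 30.8 s
v_surface = L / t̄ = 40.7 / 30.8 = 1.321 m/s
v_mean = 0.80 × 1.321 = 1.057 m/s
Q = A × v_mean = 2.51 × 1.057 = 2.653 m³/s

2.65 m³/s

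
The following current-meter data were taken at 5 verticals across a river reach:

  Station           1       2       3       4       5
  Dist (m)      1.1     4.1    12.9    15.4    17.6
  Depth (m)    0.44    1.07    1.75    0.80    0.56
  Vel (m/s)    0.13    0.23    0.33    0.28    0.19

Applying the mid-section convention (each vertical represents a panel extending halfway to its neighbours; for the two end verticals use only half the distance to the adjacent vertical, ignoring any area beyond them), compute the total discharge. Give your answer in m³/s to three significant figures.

w_1 = (4.1 − 1.1)/2 = 1.5 m; q_1 = 0.13 × 0.44 × 1.5 = 0.08580 m³/s
w_2 = (12.9 − 1.1)/2 = 5.9 m; q_2 = 0.23 × 1.07 × 5.9 = 1.452 m³/s
w_3 = (15.4 − 4.1)/2 = 5.65 m; q_3 = 0.33 × 1.75 × 5.65 = 3.263 m³/s
w_4 = (17.6 − 12.9)/2 = 2.35 m; q_4 = 0.28 × 0.80 × 2.35 = 0.5264 m³/s
w_5 = (17.6 − 15.4)/2 = 1.1 m; q_5 = 0.19 × 0.56 × 1.1 = 0.1170 m³/s
Q = Σ qᵢ = 5.444 m³/s

5.44 m³/s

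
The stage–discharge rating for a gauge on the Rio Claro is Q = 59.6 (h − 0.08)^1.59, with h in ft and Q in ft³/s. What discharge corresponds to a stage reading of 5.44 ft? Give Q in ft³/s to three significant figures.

Q = 59.6 × (5.44 − 0.08)^1.59 = 59.6 × 5.36^1.59 = 860.2 ft³/s

860 ft³/s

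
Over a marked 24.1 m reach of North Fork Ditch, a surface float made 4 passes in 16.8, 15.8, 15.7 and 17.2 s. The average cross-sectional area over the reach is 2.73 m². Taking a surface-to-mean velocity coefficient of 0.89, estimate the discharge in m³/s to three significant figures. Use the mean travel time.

t̄ = (16.8 + 15.8 + 15.7 + 17.2) / 4 = 16.375 s
v_surface = L / t̄ = 24.1 / 16.375 = 1.472 m/s
v_mean = 0.89 × 1.472 = 1.310 m/s
Q = A × v_mean = 2.73 × 1.310 = 3.576 m³/s

3.58 m³/s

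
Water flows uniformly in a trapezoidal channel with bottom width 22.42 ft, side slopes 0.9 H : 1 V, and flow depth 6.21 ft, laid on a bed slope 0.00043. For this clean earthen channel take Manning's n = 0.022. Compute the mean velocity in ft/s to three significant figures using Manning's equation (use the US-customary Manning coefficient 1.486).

A = (b + z·y)·y = (22.42 + 0.9×6.21)×6.21 = 173.9 ft²
P = b + 2y√(1+z²) = 22.42 + 2×6.21×√(1+0.9²) = 39.13 ft
R = A/P = 173.9/39.13 = 4.445 ft
Q = (1.486/n)·A·R^(2/3)·S^(1/2) = (1.486/0.022) × 173.9 × 4.445^(2/3) × 0.00043^(1/2) = 658.6 ft³/s
V = Q/A = 658.6/173.9 = 3.787 ft/s

3.79 ft/s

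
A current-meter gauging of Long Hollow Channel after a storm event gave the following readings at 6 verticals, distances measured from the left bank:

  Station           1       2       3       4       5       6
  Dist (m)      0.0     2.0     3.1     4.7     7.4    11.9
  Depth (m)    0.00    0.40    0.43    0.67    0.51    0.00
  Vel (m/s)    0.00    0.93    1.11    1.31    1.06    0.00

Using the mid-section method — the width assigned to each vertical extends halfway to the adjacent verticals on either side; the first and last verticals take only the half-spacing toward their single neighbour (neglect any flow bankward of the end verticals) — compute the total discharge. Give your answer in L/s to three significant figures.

5050 L/s

w_2 = (3.1 − 0.0)/2 = 1.55 m; q_2 = 0.93 × 0.40 × 1.55 = 0.5766 m³/s
w_3 = (4.7 − 2.0)/2 = 1.35 m; q_3 = 1.11 × 0.43 × 1.35 = 0.6444 m³/s
w_4 = (7.4 − 3.1)/2 = 2.15 m; q_4 = 1.31 × 0.67 × 2.15 = 1.887 m³/s
w_5 = (11.9 − 4.7)/2 = 3.6 m; q_5 = 1.06 × 0.51 × 3.6 = 1.946 m³/s
Stations 1, 6 contribute zero (depth or velocity is 0).
Q = Σ qᵢ = 5.054 m³/s
= 5.054 × 1000 = 5054 L/s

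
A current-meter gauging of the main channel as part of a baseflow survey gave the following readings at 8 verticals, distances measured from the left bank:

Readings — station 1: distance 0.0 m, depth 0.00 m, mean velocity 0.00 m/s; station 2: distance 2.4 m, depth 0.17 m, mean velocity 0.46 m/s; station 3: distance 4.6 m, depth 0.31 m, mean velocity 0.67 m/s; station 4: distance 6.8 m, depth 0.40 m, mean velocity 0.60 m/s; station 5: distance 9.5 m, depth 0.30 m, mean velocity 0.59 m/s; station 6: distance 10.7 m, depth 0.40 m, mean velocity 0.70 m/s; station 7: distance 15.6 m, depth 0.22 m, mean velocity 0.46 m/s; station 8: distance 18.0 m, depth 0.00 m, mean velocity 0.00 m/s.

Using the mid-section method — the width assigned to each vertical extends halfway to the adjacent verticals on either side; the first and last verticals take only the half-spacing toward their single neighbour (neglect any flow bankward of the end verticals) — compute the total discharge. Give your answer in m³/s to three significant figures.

2.79 m³/s

w_2 = (4.6 − 0.0)/2 = 2.3 m; q_2 = 0.46 × 0.17 × 2.3 = 0.1799 m³/s
w_3 = (6.8 − 2.4)/2 = 2.2 m; q_3 = 0.67 × 0.31 × 2.2 = 0.4569 m³/s
w_4 = (9.5 − 4.6)/2 = 2.45 m; q_4 = 0.60 × 0.40 × 2.45 = 0.5880 m³/s
w_5 = (10.7 − 6.8)/2 = 1.95 m; q_5 = 0.59 × 0.30 × 1.95 = 0.3452 m³/s
w_6 = (15.6 − 9.5)/2 = 3.05 m; q_6 = 0.70 × 0.40 × 3.05 = 0.8540 m³/s
w_7 = (18.0 − 10.7)/2 = 3.65 m; q_7 = 0.46 × 0.22 × 3.65 = 0.3694 m³/s
Stations 1, 8 contribute zero (depth or velocity is 0).
Q = Σ qᵢ = 2.793 m³/s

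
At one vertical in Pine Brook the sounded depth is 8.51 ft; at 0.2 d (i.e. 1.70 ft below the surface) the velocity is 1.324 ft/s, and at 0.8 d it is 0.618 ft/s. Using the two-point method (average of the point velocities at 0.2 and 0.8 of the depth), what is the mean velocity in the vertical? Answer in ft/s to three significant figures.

v̄ = (1.324 + 0.618) / 2 = 0.9710 ft/s

0.971 ft/s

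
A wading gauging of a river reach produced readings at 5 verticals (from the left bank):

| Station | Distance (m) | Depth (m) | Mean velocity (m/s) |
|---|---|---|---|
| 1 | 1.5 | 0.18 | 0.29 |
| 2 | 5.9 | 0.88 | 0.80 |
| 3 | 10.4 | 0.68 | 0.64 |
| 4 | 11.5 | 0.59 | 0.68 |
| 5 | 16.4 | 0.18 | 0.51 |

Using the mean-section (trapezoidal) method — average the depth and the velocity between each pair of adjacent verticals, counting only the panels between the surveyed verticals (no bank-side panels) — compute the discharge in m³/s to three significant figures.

Panel 1-2: Δb = 4.4 m, d̄ = (0.18+0.88)/2 = 0.53, v̄ = (0.29+0.80)/2 = 0.545 → q = 4.4×0.53×0.545 = 1.271 m³/s
Panel 2-3: Δb = 4.5 m, d̄ = (0.88+0.68)/2 = 0.78, v̄ = (0.80+0.64)/2 = 0.72 → q = 4.5×0.78×0.72 = 2.527 m³/s
Panel 3-4: Δb = 1.1 m, d̄ = (0.68+0.59)/2 = 0.635, v̄ = (0.64+0.68)/2 = 0.66 → q = 1.1×0.635×0.66 = 0.4610 m³/s
Panel 4-5: Δb = 4.9 m, d̄ = (0.59+0.18)/2 = 0.385, v̄ = (0.68+0.51)/2 = 0.595 → q = 4.9×0.385×0.595 = 1.122 m³/s
Q = Σ q = 5.382 m³/s

5.38 m³/s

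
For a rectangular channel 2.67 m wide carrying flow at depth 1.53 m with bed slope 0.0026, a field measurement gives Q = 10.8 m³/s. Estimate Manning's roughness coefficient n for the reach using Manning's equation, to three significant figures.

A = b·y = 2.67 × 1.53 = 4.085 m²
P = b + 2y = 2.67 + 2×1.53 = 5.730 m
R = A/P = 4.085/5.730 = 0.7129 m
n = (1/Q)·A·R^(2/3)·S^(1/2) = (1/10.8) × 4.085 × 0.7981 × 0.05099 = 0.01539

0.0154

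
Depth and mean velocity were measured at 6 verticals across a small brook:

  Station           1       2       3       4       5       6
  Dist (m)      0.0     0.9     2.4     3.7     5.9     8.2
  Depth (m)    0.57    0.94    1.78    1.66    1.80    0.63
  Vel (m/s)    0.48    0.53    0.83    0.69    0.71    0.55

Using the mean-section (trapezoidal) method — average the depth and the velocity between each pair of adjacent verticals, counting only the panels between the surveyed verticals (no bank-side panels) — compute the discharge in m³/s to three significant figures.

7.85 m³/s

Panel 1-2: Δb = 0.9 m, d̄ = (0.57+0.94)/2 = 0.755, v̄ = (0.48+0.53)/2 = 0.505 → q = 0.9×0.755×0.505 = 0.3431 m³/s
Panel 2-3: Δb = 1.5 m, d̄ = (0.94+1.78)/2 = 1.36, v̄ = (0.53+0.83)/2 = 0.68 → q = 1.5×1.36×0.68 = 1.387 m³/s
Panel 3-4: Δb = 1.3 m, d̄ = (1.78+1.66)/2 = 1.72, v̄ = (0.83+0.69)/2 = 0.76 → q = 1.3×1.72×0.76 = 1.699 m³/s
Panel 4-5: Δb = 2.2 m, d̄ = (1.66+1.80)/2 = 1.73, v̄ = (0.69+0.71)/2 = 0.7 → q = 2.2×1.73×0.7 = 2.664 m³/s
Panel 5-6: Δb = 2.3 m, d̄ = (1.80+0.63)/2 = 1.215, v̄ = (0.71+0.55)/2 = 0.63 → q = 2.3×1.215×0.63 = 1.761 m³/s
Q = Σ q = 7.854 m³/s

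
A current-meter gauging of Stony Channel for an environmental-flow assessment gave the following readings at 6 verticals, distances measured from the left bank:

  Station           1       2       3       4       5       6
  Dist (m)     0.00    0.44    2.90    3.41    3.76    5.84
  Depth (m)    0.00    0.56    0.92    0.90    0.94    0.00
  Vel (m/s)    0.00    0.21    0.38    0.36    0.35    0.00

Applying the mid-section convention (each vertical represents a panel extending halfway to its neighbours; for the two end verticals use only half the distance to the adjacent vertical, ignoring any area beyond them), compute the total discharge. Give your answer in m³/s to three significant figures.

1.23 m³/s

w_2 = (2.90 − 0.00)/2 = 1.45 m; q_2 = 0.21 × 0.56 × 1.45 = 0.1705 m³/s
w_3 = (3.41 − 0.44)/2 = 1.485 m; q_3 = 0.38 × 0.92 × 1.485 = 0.5192 m³/s
w_4 = (3.76 − 2.90)/2 = 0.43 m; q_4 = 0.36 × 0.90 × 0.43 = 0.1393 m³/s
w_5 = (5.84 − 3.41)/2 = 1.215 m; q_5 = 0.35 × 0.94 × 1.215 = 0.3997 m³/s
Stations 1, 6 contribute zero (depth or velocity is 0).
Q = Σ qᵢ = 1.229 m³/s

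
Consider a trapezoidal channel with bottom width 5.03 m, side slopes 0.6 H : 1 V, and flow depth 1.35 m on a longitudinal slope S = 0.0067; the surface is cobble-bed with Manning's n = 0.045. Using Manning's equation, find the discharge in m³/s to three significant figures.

14.0 m³/s

A = (b + z·y)·y = (5.03 + 0.6×1.35)×1.35 = 7.884 m²
P = b + 2y√(1+z²) = 5.03 + 2×1.35×√(1+0.6²) = 8.179 m
R = A/P = 7.884/8.179 = 0.9640 m
Q = (1/n)·A·R^(2/3)·S^(1/2) = (1/0.045) × 7.884 × 0.9640^(2/3) × 0.0067^(1/2) = 13.99 m³/s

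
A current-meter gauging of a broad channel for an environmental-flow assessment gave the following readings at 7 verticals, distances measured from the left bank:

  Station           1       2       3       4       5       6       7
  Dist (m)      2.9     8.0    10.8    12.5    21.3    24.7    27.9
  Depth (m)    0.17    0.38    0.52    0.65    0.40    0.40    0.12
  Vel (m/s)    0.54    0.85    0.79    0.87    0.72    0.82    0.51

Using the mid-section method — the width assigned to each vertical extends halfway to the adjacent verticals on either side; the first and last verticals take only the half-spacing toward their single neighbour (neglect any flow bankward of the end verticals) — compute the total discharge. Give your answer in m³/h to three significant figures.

w_1 = (8.0 − 2.9)/2 = 2.55 m; q_1 = 0.54 × 0.17 × 2.55 = 0.2341 m³/s
w_2 = (10.8 − 2.9)/2 = 3.95 m; q_2 = 0.85 × 0.38 × 3.95 = 1.276 m³/s
w_3 = (12.5 − 8.0)/2 = 2.25 m; q_3 = 0.79 × 0.52 × 2.25 = 0.9243 m³/s
w_4 = (21.3 − 10.8)/2 = 5.25 m; q_4 = 0.87 × 0.65 × 5.25 = 2.969 m³/s
w_5 = (24.7 − 12.5)/2 = 6.1 m; q_5 = 0.72 × 0.40 × 6.1 = 1.757 m³/s
w_6 = (27.9 − 21.3)/2 = 3.3 m; q_6 = 0.82 × 0.40 × 3.3 = 1.082 m³/s
w_7 = (27.9 − 24.7)/2 = 1.6 m; q_7 = 0.51 × 0.12 × 1.6 = 0.09792 m³/s
Q = Σ qᵢ = 8.340 m³/s
= 8.340 × 3600 = 30020 m³/h

30000 m³/h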